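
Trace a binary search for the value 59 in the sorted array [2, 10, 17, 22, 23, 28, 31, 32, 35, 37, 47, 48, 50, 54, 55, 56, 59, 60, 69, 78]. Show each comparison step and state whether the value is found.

Binary search for 59 in [2, 10, 17, 22, 23, 28, 31, 32, 35, 37, 47, 48, 50, 54, 55, 56, 59, 60, 69, 78]:

lo=0, hi=19, mid=9, arr[mid]=37 -> 37 < 59, search right half
lo=10, hi=19, mid=14, arr[mid]=55 -> 55 < 59, search right half
lo=15, hi=19, mid=17, arr[mid]=60 -> 60 > 59, search left half
lo=15, hi=16, mid=15, arr[mid]=56 -> 56 < 59, search right half
lo=16, hi=16, mid=16, arr[mid]=59 -> Found target at index 16!

Binary search finds 59 at index 16 after 5 comparisons. The search repeatedly halves the search space by comparing with the middle element.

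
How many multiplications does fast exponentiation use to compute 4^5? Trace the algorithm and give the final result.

Computing 4^5 by squaring (build up from 4^1; each line after the first costs one multiplication):

4^1 = 4
4^2 = (4^1)^2 = 4^2 = 16
4^4 = (4^2)^2 = 16^2 = 256
4^5 = 4 * 4^4 = 4 * 256 = 1024

Result: 1024
Multiplications needed: 3 (3 lines after 4^1)

4^5 = 1024. Using exponentiation by squaring, this requires 3 multiplications. The key idea: if the exponent is even, square the half-power; if odd, multiply by the base once.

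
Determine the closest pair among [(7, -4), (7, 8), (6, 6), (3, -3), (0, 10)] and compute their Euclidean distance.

Computing all pairwise distances among 5 points:

d((7, -4), (7, 8)) = 12.0
d((7, -4), (6, 6)) = 10.0499
d((7, -4), (3, -3)) = 4.1231
d((7, -4), (0, 10)) = 15.6525
d((7, 8), (6, 6)) = 2.2361 <-- minimum
d((7, 8), (3, -3)) = 11.7047
d((7, 8), (0, 10)) = 7.2801
d((6, 6), (3, -3)) = 9.4868
d((6, 6), (0, 10)) = 7.2111
d((3, -3), (0, 10)) = 13.3417

Closest pair: (7, 8) and (6, 6) with distance 2.2361

The closest pair is (7, 8) and (6, 6) with Euclidean distance 2.2361. For 5 points, brute-force pairwise comparison is shown above. For large n, the divide-and-conquer algorithm (sort by x, recurse on halves, check the dividing strip) achieves O(n log n).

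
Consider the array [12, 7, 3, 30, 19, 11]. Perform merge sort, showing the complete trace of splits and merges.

Merge sort trace:

Split: [12, 7, 3, 30, 19, 11] -> [12, 7, 3] and [30, 19, 11]
  Split: [12, 7, 3] -> [12] and [7, 3]
    Split: [7, 3] -> [7] and [3]
    Merge: [7] + [3] -> [3, 7]
  Merge: [12] + [3, 7] -> [3, 7, 12]
  Split: [30, 19, 11] -> [30] and [19, 11]
    Split: [19, 11] -> [19] and [11]
    Merge: [19] + [11] -> [11, 19]
  Merge: [30] + [11, 19] -> [11, 19, 30]
Merge: [3, 7, 12] + [11, 19, 30] -> [3, 7, 11, 12, 19, 30]

Final sorted array: [3, 7, 11, 12, 19, 30]

The merge sort proceeds by recursively splitting the array and merging sorted halves.
After all merges, the sorted array is [3, 7, 11, 12, 19, 30].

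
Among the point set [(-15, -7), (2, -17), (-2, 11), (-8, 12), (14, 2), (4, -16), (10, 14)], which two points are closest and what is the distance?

Computing all pairwise distances among 7 points:

d((-15, -7), (2, -17)) = 19.7231
d((-15, -7), (-2, 11)) = 22.2036
d((-15, -7), (-8, 12)) = 20.2485
d((-15, -7), (14, 2)) = 30.3645
d((-15, -7), (4, -16)) = 21.0238
d((-15, -7), (10, 14)) = 32.6497
d((2, -17), (-2, 11)) = 28.2843
d((2, -17), (-8, 12)) = 30.6757
d((2, -17), (14, 2)) = 22.4722
d((2, -17), (4, -16)) = 2.2361 <-- minimum
d((2, -17), (10, 14)) = 32.0156
d((-2, 11), (-8, 12)) = 6.0828
d((-2, 11), (14, 2)) = 18.3576
d((-2, 11), (4, -16)) = 27.6586
d((-2, 11), (10, 14)) = 12.3693
d((-8, 12), (14, 2)) = 24.1661
d((-8, 12), (4, -16)) = 30.4631
d((-8, 12), (10, 14)) = 18.1108
d((14, 2), (4, -16)) = 20.5913
d((14, 2), (10, 14)) = 12.6491
d((4, -16), (10, 14)) = 30.5941

Closest pair: (2, -17) and (4, -16) with distance 2.2361

The closest pair is (2, -17) and (4, -16) with Euclidean distance 2.2361. For 7 points, brute-force pairwise comparison is shown above. For large n, the divide-and-conquer algorithm (sort by x, recurse on halves, check the dividing strip) achieves O(n log n).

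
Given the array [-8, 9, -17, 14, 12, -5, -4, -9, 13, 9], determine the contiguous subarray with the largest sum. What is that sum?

Using Kadane's algorithm on [-8, 9, -17, 14, 12, -5, -4, -9, 13, 9]:

Scanning through the array:
Position 1 (value 9): max_ending_here = 9, max_so_far = 9
Position 2 (value -17): max_ending_here = -8, max_so_far = 9
Position 3 (value 14): max_ending_here = 14, max_so_far = 14
Position 4 (value 12): max_ending_here = 26, max_so_far = 26
Position 5 (value -5): max_ending_here = 21, max_so_far = 26
Position 6 (value -4): max_ending_here = 17, max_so_far = 26
Position 7 (value -9): max_ending_here = 8, max_so_far = 26
Position 8 (value 13): max_ending_here = 21, max_so_far = 26
Position 9 (value 9): max_ending_here = 30, max_so_far = 30

Maximum subarray: [14, 12, -5, -4, -9, 13, 9]
Maximum sum: 30

The maximum subarray is [14, 12, -5, -4, -9, 13, 9] with sum 30. This subarray runs from index 3 to index 9.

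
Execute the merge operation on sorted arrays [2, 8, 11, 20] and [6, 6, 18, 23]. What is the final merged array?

Merging process:

Compare 2 vs 6: take 2 from left. Merged: [2]
Compare 8 vs 6: take 6 from right. Merged: [2, 6]
Compare 8 vs 6: take 6 from right. Merged: [2, 6, 6]
Compare 8 vs 18: take 8 from left. Merged: [2, 6, 6, 8]
Compare 11 vs 18: take 11 from left. Merged: [2, 6, 6, 8, 11]
Compare 20 vs 18: take 18 from right. Merged: [2, 6, 6, 8, 11, 18]
Compare 20 vs 23: take 20 from left. Merged: [2, 6, 6, 8, 11, 18, 20]
Append remaining from right: [23]. Merged: [2, 6, 6, 8, 11, 18, 20, 23]

Final merged array: [2, 6, 6, 8, 11, 18, 20, 23]
Total comparisons: 7

The merged array is [2, 6, 6, 8, 11, 18, 20, 23], requiring 7 comparisons. The merge step runs in O(n) time where n is the total number of elements.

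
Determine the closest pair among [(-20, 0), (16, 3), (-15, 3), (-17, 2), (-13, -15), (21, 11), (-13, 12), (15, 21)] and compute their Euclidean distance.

Computing all pairwise distances among 8 points:

d((-20, 0), (16, 3)) = 36.1248
d((-20, 0), (-15, 3)) = 5.831
d((-20, 0), (-17, 2)) = 3.6056
d((-20, 0), (-13, -15)) = 16.5529
d((-20, 0), (21, 11)) = 42.45
d((-20, 0), (-13, 12)) = 13.8924
d((-20, 0), (15, 21)) = 40.8167
d((16, 3), (-15, 3)) = 31.0
d((16, 3), (-17, 2)) = 33.0151
d((16, 3), (-13, -15)) = 34.1321
d((16, 3), (21, 11)) = 9.434
d((16, 3), (-13, 12)) = 30.3645
d((16, 3), (15, 21)) = 18.0278
d((-15, 3), (-17, 2)) = 2.2361 <-- minimum
d((-15, 3), (-13, -15)) = 18.1108
d((-15, 3), (21, 11)) = 36.8782
d((-15, 3), (-13, 12)) = 9.2195
d((-15, 3), (15, 21)) = 34.9857
d((-17, 2), (-13, -15)) = 17.4642
d((-17, 2), (21, 11)) = 39.0512
d((-17, 2), (-13, 12)) = 10.7703
d((-17, 2), (15, 21)) = 37.2156
d((-13, -15), (21, 11)) = 42.8019
d((-13, -15), (-13, 12)) = 27.0
d((-13, -15), (15, 21)) = 45.607
d((21, 11), (-13, 12)) = 34.0147
d((21, 11), (15, 21)) = 11.6619
d((-13, 12), (15, 21)) = 29.4109

Closest pair: (-15, 3) and (-17, 2) with distance 2.2361

The closest pair is (-15, 3) and (-17, 2) with Euclidean distance 2.2361. For 8 points, brute-force pairwise comparison is shown above. For large n, the divide-and-conquer algorithm (sort by x, recurse on halves, check the dividing strip) achieves O(n log n).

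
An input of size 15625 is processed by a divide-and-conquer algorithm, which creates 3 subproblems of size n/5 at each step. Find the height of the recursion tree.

For divide and conquer with division factor 5:

Problem sizes at each level:
Level 0: 15625
Level 1: 3125
Level 2: 625
Level 3: 125
Level 4: 25
Level 5: 5
Level 6: 1

The root is level 0 and the size-1 base case is level 6 (the tree spans levels 0 through 6, i.e. 7 levels counting the root), so the depth is the number of divisions: log_5(15625) = 6

The recursion tree depth is log_5(15625) = 6. At each level, the problem size is divided by 5, so it takes 6 divisions to reduce to a base case of size 1. The algorithm makes 3 recursive calls at each level.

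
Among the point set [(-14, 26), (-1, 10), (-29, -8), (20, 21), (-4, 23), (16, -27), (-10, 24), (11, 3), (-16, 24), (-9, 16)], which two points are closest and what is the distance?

Computing all pairwise distances among 10 points:

d((-14, 26), (-1, 10)) = 20.6155
d((-14, 26), (-29, -8)) = 37.1618
d((-14, 26), (20, 21)) = 34.3657
d((-14, 26), (-4, 23)) = 10.4403
d((-14, 26), (16, -27)) = 60.9016
d((-14, 26), (-10, 24)) = 4.4721
d((-14, 26), (11, 3)) = 33.9706
d((-14, 26), (-16, 24)) = 2.8284 <-- minimum
d((-14, 26), (-9, 16)) = 11.1803
d((-1, 10), (-29, -8)) = 33.2866
d((-1, 10), (20, 21)) = 23.7065
d((-1, 10), (-4, 23)) = 13.3417
d((-1, 10), (16, -27)) = 40.7185
d((-1, 10), (-10, 24)) = 16.6433
d((-1, 10), (11, 3)) = 13.8924
d((-1, 10), (-16, 24)) = 20.5183
d((-1, 10), (-9, 16)) = 10.0
d((-29, -8), (20, 21)) = 56.9386
d((-29, -8), (-4, 23)) = 39.8246
d((-29, -8), (16, -27)) = 48.8467
d((-29, -8), (-10, 24)) = 37.2156
d((-29, -8), (11, 3)) = 41.4849
d((-29, -8), (-16, 24)) = 34.5398
d((-29, -8), (-9, 16)) = 31.241
d((20, 21), (-4, 23)) = 24.0832
d((20, 21), (16, -27)) = 48.1664
d((20, 21), (-10, 24)) = 30.1496
d((20, 21), (11, 3)) = 20.1246
d((20, 21), (-16, 24)) = 36.1248
d((20, 21), (-9, 16)) = 29.4279
d((-4, 23), (16, -27)) = 53.8516
d((-4, 23), (-10, 24)) = 6.0828
d((-4, 23), (11, 3)) = 25.0
d((-4, 23), (-16, 24)) = 12.0416
d((-4, 23), (-9, 16)) = 8.6023
d((16, -27), (-10, 24)) = 57.2451
d((16, -27), (11, 3)) = 30.4138
d((16, -27), (-16, 24)) = 60.208
d((16, -27), (-9, 16)) = 49.7393
d((-10, 24), (11, 3)) = 29.6985
d((-10, 24), (-16, 24)) = 6.0
d((-10, 24), (-9, 16)) = 8.0623
d((11, 3), (-16, 24)) = 34.2053
d((11, 3), (-9, 16)) = 23.8537
d((-16, 24), (-9, 16)) = 10.6301

Closest pair: (-14, 26) and (-16, 24) with distance 2.8284

The closest pair is (-14, 26) and (-16, 24) with Euclidean distance 2.8284. For 10 points, brute-force pairwise comparison is shown above. For large n, the divide-and-conquer algorithm (sort by x, recurse on halves, check the dividing strip) achieves O(n log n).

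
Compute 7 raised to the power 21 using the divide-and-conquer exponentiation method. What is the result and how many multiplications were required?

Computing 7^21 by squaring (build up from 7^1; each line after the first costs one multiplication):

7^1 = 7
7^2 = (7^1)^2 = 7^2 = 49
7^4 = (7^2)^2 = 49^2 = 2401
7^5 = 7 * 7^4 = 7 * 2401 = 16807
7^10 = (7^5)^2 = 16807^2 = 282475249
7^20 = (7^10)^2 = 282475249^2 = 79792266297612001
7^21 = 7 * 7^20 = 7 * 79792266297612001 = 558545864083284007

Result: 558545864083284007
Multiplications needed: 6 (6 lines after 7^1)

7^21 = 558545864083284007. Using exponentiation by squaring, this requires 6 multiplications. The key idea: if the exponent is even, square the half-power; if odd, multiply by the base once.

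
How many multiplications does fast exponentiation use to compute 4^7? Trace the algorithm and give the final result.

Computing 4^7 by squaring (build up from 4^1; each line after the first costs one multiplication):

4^1 = 4
4^2 = (4^1)^2 = 4^2 = 16
4^3 = 4 * 4^2 = 4 * 16 = 64
4^6 = (4^3)^2 = 64^2 = 4096
4^7 = 4 * 4^6 = 4 * 4096 = 16384

Result: 16384
Multiplications needed: 4 (4 lines after 4^1)

4^7 = 16384. Using exponentiation by squaring, this requires 4 multiplications. The key idea: if the exponent is even, square the half-power; if odd, multiply by the base once.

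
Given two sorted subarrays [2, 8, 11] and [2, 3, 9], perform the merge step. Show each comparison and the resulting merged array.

Merging process:

Compare 2 vs 2: take 2 from left. Merged: [2]
Compare 8 vs 2: take 2 from right. Merged: [2, 2]
Compare 8 vs 3: take 3 from right. Merged: [2, 2, 3]
Compare 8 vs 9: take 8 from left. Merged: [2, 2, 3, 8]
Compare 11 vs 9: take 9 from right. Merged: [2, 2, 3, 8, 9]
Append remaining from left: [11]. Merged: [2, 2, 3, 8, 9, 11]

Final merged array: [2, 2, 3, 8, 9, 11]
Total comparisons: 5

The merged array is [2, 2, 3, 8, 9, 11], requiring 5 comparisons. The merge step runs in O(n) time where n is the total number of elements.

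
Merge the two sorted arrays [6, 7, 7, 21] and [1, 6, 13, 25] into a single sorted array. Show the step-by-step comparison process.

Merging process:

Compare 6 vs 1: take 1 from right. Merged: [1]
Compare 6 vs 6: take 6 from left. Merged: [1, 6]
Compare 7 vs 6: take 6 from right. Merged: [1, 6, 6]
Compare 7 vs 13: take 7 from left. Merged: [1, 6, 6, 7]
Compare 7 vs 13: take 7 from left. Merged: [1, 6, 6, 7, 7]
Compare 21 vs 13: take 13 from right. Merged: [1, 6, 6, 7, 7, 13]
Compare 21 vs 25: take 21 from left. Merged: [1, 6, 6, 7, 7, 13, 21]
Append remaining from right: [25]. Merged: [1, 6, 6, 7, 7, 13, 21, 25]

Final merged array: [1, 6, 6, 7, 7, 13, 21, 25]
Total comparisons: 7

The merged array is [1, 6, 6, 7, 7, 13, 21, 25], requiring 7 comparisons. The merge step runs in O(n) time where n is the total number of elements.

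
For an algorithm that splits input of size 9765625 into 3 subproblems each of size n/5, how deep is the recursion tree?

For divide and conquer with division factor 5:

Problem sizes at each level:
Level 0: 9765625
Level 1: 1953125
Level 2: 390625
Level 3: 78125
Level 4: 15625
Level 5: 3125
Level 6: 625
Level 7: 125
Level 8: 25
Level 9: 5
Level 10: 1

The root is level 0 and the size-1 base case is level 10 (the tree spans levels 0 through 10, i.e. 11 levels counting the root), so the depth is the number of divisions: log_5(9765625) = 10

The recursion tree depth is log_5(9765625) = 10. At each level, the problem size is divided by 5, so it takes 10 divisions to reduce to a base case of size 1. The algorithm makes 3 recursive calls at each level.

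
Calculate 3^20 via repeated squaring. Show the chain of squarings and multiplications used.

Computing 3^20 by squaring (build up from 3^1; each line after the first costs one multiplication):

3^1 = 3
3^2 = (3^1)^2 = 3^2 = 9
3^4 = (3^2)^2 = 9^2 = 81
3^5 = 3 * 3^4 = 3 * 81 = 243
3^10 = (3^5)^2 = 243^2 = 59049
3^20 = (3^10)^2 = 59049^2 = 3486784401

Result: 3486784401
Multiplications needed: 5 (5 lines after 3^1)

3^20 = 3486784401. Using exponentiation by squaring, this requires 5 multiplications. The key idea: if the exponent is even, square the half-power; if odd, multiply by the base once.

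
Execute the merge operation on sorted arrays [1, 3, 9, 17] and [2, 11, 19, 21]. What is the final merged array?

Merging process:

Compare 1 vs 2: take 1 from left. Merged: [1]
Compare 3 vs 2: take 2 from right. Merged: [1, 2]
Compare 3 vs 11: take 3 from left. Merged: [1, 2, 3]
Compare 9 vs 11: take 9 from left. Merged: [1, 2, 3, 9]
Compare 17 vs 11: take 11 from right. Merged: [1, 2, 3, 9, 11]
Compare 17 vs 19: take 17 from left. Merged: [1, 2, 3, 9, 11, 17]
Append remaining from right: [19, 21]. Merged: [1, 2, 3, 9, 11, 17, 19, 21]

Final merged array: [1, 2, 3, 9, 11, 17, 19, 21]
Total comparisons: 6

The merged array is [1, 2, 3, 9, 11, 17, 19, 21], requiring 6 comparisons. The merge step runs in O(n) time where n is the total number of elements.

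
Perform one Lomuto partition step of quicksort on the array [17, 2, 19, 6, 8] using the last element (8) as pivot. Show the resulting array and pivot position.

Lomuto partition with pivot = 8:

Initial array: [17, 2, 19, 6, 8]

arr[0]=17 > 8: no swap
arr[1]=2 <= 8: swap with position 0, array becomes [2, 17, 19, 6, 8]
arr[2]=19 > 8: no swap
arr[3]=6 <= 8: swap with position 1, array becomes [2, 6, 19, 17, 8]

Place pivot at position 2: [2, 6, 8, 17, 19]
Pivot position: 2

After partitioning with pivot 8, the array becomes [2, 6, 8, 17, 19]. The pivot is placed at index 2. All elements to the left of the pivot are <= 8, and all elements to the right are > 8.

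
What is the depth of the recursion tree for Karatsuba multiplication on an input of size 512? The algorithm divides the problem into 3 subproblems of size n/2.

For divide and conquer with division factor 2:

Problem sizes at each level:
Level 0: 512
Level 1: 256
Level 2: 128
Level 3: 64
Level 4: 32
Level 5: 16
Level 6: 8
Level 7: 4
Level 8: 2
Level 9: 1

The root is level 0 and the size-1 base case is level 9 (the tree spans levels 0 through 9, i.e. 10 levels counting the root), so the depth is the number of divisions: log_2(512) = 9

The recursion tree depth is log_2(512) = 9. At each level, the problem size is divided by 2, so it takes 9 divisions to reduce to a base case of size 1. The algorithm makes 3 recursive calls at each level.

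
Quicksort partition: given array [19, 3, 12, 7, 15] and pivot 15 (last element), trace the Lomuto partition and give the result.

Lomuto partition with pivot = 15:

Initial array: [19, 3, 12, 7, 15]

arr[0]=19 > 15: no swap
arr[1]=3 <= 15: swap with position 0, array becomes [3, 19, 12, 7, 15]
arr[2]=12 <= 15: swap with position 1, array becomes [3, 12, 19, 7, 15]
arr[3]=7 <= 15: swap with position 2, array becomes [3, 12, 7, 19, 15]

Place pivot at position 3: [3, 12, 7, 15, 19]
Pivot position: 3

After partitioning with pivot 15, the array becomes [3, 12, 7, 15, 19]. The pivot is placed at index 3. All elements to the left of the pivot are <= 15, and all elements to the right are > 15.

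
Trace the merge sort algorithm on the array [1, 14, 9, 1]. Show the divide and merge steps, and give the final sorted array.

Merge sort trace:

Split: [1, 14, 9, 1] -> [1, 14] and [9, 1]
  Split: [1, 14] -> [1] and [14]
  Merge: [1] + [14] -> [1, 14]
  Split: [9, 1] -> [9] and [1]
  Merge: [9] + [1] -> [1, 9]
Merge: [1, 14] + [1, 9] -> [1, 1, 9, 14]

Final sorted array: [1, 1, 9, 14]

The merge sort proceeds by recursively splitting the array and merging sorted halves.
After all merges, the sorted array is [1, 1, 9, 14].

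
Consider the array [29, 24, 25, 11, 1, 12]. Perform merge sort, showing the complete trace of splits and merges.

Merge sort trace:

Split: [29, 24, 25, 11, 1, 12] -> [29, 24, 25] and [11, 1, 12]
  Split: [29, 24, 25] -> [29] and [24, 25]
    Split: [24, 25] -> [24] and [25]
    Merge: [24] + [25] -> [24, 25]
  Merge: [29] + [24, 25] -> [24, 25, 29]
  Split: [11, 1, 12] -> [11] and [1, 12]
    Split: [1, 12] -> [1] and [12]
    Merge: [1] + [12] -> [1, 12]
  Merge: [11] + [1, 12] -> [1, 11, 12]
Merge: [24, 25, 29] + [1, 11, 12] -> [1, 11, 12, 24, 25, 29]

Final sorted array: [1, 11, 12, 24, 25, 29]

The merge sort proceeds by recursively splitting the array and merging sorted halves.
After all merges, the sorted array is [1, 11, 12, 24, 25, 29].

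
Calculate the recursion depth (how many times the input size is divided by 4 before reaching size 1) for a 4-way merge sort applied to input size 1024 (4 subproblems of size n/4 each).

For divide and conquer with division factor 4:

Problem sizes at each level:
Level 0: 1024
Level 1: 256
Level 2: 64
Level 3: 16
Level 4: 4
Level 5: 1

The root is level 0 and the size-1 base case is level 5 (the tree spans levels 0 through 5, i.e. 6 levels counting the root), so the depth is the number of divisions: log_4(1024) = 5

The recursion tree depth is log_4(1024) = 5. At each level, the problem size is divided by 4, so it takes 5 divisions to reduce to a base case of size 1. The algorithm makes 4 recursive calls at each level.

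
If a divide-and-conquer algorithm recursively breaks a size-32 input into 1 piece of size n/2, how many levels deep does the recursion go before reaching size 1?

For divide and conquer with division factor 2:

Problem sizes at each level:
Level 0: 32
Level 1: 16
Level 2: 8
Level 3: 4
Level 4: 2
Level 5: 1

The root is level 0 and the size-1 base case is level 5 (the tree spans levels 0 through 5, i.e. 6 levels counting the root), so the depth is the number of divisions: log_2(32) = 5

The recursion tree depth is log_2(32) = 5. At each level, the problem size is divided by 2, so it takes 5 divisions to reduce to a base case of size 1. The algorithm makes 1 recursive call at each level.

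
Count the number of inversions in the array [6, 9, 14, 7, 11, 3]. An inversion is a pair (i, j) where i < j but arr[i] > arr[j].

Finding inversions in [6, 9, 14, 7, 11, 3]:

(0, 5): arr[0]=6 > arr[5]=3
(1, 3): arr[1]=9 > arr[3]=7
(1, 5): arr[1]=9 > arr[5]=3
(2, 3): arr[2]=14 > arr[3]=7
(2, 4): arr[2]=14 > arr[4]=11
(2, 5): arr[2]=14 > arr[5]=3
(3, 5): arr[3]=7 > arr[5]=3
(4, 5): arr[4]=11 > arr[5]=3

Total inversions: 8

The array has 8 inversion(s): (0,5), (1,3), (1,5), (2,3), (2,4), (2,5), (3,5), (4,5). Each pair (i,j) satisfies i < j and arr[i] > arr[j].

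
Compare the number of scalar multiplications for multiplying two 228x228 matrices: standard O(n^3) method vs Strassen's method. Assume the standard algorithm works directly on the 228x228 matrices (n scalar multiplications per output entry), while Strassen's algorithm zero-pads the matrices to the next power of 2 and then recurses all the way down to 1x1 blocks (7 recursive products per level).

Matrix multiplication for 228x228 matrices:

Strassen's algorithm requires power-of-2 dimensions. Pad 228x228 to 256x256 (next power of 2).

Standard algorithm: 228^3 = 11852352 multiplications
Strassen's algorithm: 7^(log2(256)) = 7^8 = 5764801 multiplications
Savings: 11852352 - 5764801 = 6087551 multiplications

Standard: 11852352 multiplications (228^3). Strassen: 5764801 multiplications (7^8, after padding to 256x256). Strassen reduces 8 recursive multiplications to 7 at each level.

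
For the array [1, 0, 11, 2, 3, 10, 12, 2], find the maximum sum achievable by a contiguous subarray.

Using Kadane's algorithm on [1, 0, 11, 2, 3, 10, 12, 2]:

Scanning through the array:
Position 1 (value 0): max_ending_here = 1, max_so_far = 1
Position 2 (value 11): max_ending_here = 12, max_so_far = 12
Position 3 (value 2): max_ending_here = 14, max_so_far = 14
Position 4 (value 3): max_ending_here = 17, max_so_far = 17
Position 5 (value 10): max_ending_here = 27, max_so_far = 27
Position 6 (value 12): max_ending_here = 39, max_so_far = 39
Position 7 (value 2): max_ending_here = 41, max_so_far = 41

Maximum subarray: [1, 0, 11, 2, 3, 10, 12, 2]
Maximum sum: 41

The maximum subarray is [1, 0, 11, 2, 3, 10, 12, 2] with sum 41. This subarray runs from index 0 to index 7.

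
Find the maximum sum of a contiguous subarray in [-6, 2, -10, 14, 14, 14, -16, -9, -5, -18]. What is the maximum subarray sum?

Using Kadane's algorithm on [-6, 2, -10, 14, 14, 14, -16, -9, -5, -18]:

Scanning through the array:
Position 1 (value 2): max_ending_here = 2, max_so_far = 2
Position 2 (value -10): max_ending_here = -8, max_so_far = 2
Position 3 (value 14): max_ending_here = 14, max_so_far = 14
Position 4 (value 14): max_ending_here = 28, max_so_far = 28
Position 5 (value 14): max_ending_here = 42, max_so_far = 42
Position 6 (value -16): max_ending_here = 26, max_so_far = 42
Position 7 (value -9): max_ending_here = 17, max_so_far = 42
Position 8 (value -5): max_ending_here = 12, max_so_far = 42
Position 9 (value -18): max_ending_here = -6, max_so_far = 42

Maximum subarray: [14, 14, 14]
Maximum sum: 42

The maximum subarray is [14, 14, 14] with sum 42. This subarray runs from index 3 to index 5.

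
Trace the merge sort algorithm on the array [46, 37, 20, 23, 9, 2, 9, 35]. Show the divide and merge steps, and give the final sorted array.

Merge sort trace:

Split: [46, 37, 20, 23, 9, 2, 9, 35] -> [46, 37, 20, 23] and [9, 2, 9, 35]
  Split: [46, 37, 20, 23] -> [46, 37] and [20, 23]
    Split: [46, 37] -> [46] and [37]
    Merge: [46] + [37] -> [37, 46]
    Split: [20, 23] -> [20] and [23]
    Merge: [20] + [23] -> [20, 23]
  Merge: [37, 46] + [20, 23] -> [20, 23, 37, 46]
  Split: [9, 2, 9, 35] -> [9, 2] and [9, 35]
    Split: [9, 2] -> [9] and [2]
    Merge: [9] + [2] -> [2, 9]
    Split: [9, 35] -> [9] and [35]
    Merge: [9] + [35] -> [9, 35]
  Merge: [2, 9] + [9, 35] -> [2, 9, 9, 35]
Merge: [20, 23, 37, 46] + [2, 9, 9, 35] -> [2, 9, 9, 20, 23, 35, 37, 46]

Final sorted array: [2, 9, 9, 20, 23, 35, 37, 46]

The merge sort proceeds by recursively splitting the array and merging sorted halves.
After all merges, the sorted array is [2, 9, 9, 20, 23, 35, 37, 46].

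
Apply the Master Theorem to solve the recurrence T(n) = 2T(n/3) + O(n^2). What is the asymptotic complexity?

Master Theorem for T(n) = 2T(n/3) + O(n^2):

a = 2, b = 3, c = 2
log_b(a) = log_3(2) = 0.6309

Case 3: c = 2 > log_3(2) = 0.6309
T(n) = O(n^2) = O(n^2)

For T(n) = 2T(n/3) + O(n^2): log_3(2) = 0.6309. This is Case 3 of the Master Theorem (c > log_b(a), work dominated by root), giving O(n^2).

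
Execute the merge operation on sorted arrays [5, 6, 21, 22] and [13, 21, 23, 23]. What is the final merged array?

Merging process:

Compare 5 vs 13: take 5 from left. Merged: [5]
Compare 6 vs 13: take 6 from left. Merged: [5, 6]
Compare 21 vs 13: take 13 from right. Merged: [5, 6, 13]
Compare 21 vs 21: take 21 from left. Merged: [5, 6, 13, 21]
Compare 22 vs 21: take 21 from right. Merged: [5, 6, 13, 21, 21]
Compare 22 vs 23: take 22 from left. Merged: [5, 6, 13, 21, 21, 22]
Append remaining from right: [23, 23]. Merged: [5, 6, 13, 21, 21, 22, 23, 23]

Final merged array: [5, 6, 13, 21, 21, 22, 23, 23]
Total comparisons: 6

The merged array is [5, 6, 13, 21, 21, 22, 23, 23], requiring 6 comparisons. The merge step runs in O(n) time where n is the total number of elements.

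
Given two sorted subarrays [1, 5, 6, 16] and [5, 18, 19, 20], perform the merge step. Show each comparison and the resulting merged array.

Merging process:

Compare 1 vs 5: take 1 from left. Merged: [1]
Compare 5 vs 5: take 5 from left. Merged: [1, 5]
Compare 6 vs 5: take 5 from right. Merged: [1, 5, 5]
Compare 6 vs 18: take 6 from left. Merged: [1, 5, 5, 6]
Compare 16 vs 18: take 16 from left. Merged: [1, 5, 5, 6, 16]
Append remaining from right: [18, 19, 20]. Merged: [1, 5, 5, 6, 16, 18, 19, 20]

Final merged array: [1, 5, 5, 6, 16, 18, 19, 20]
Total comparisons: 5

The merged array is [1, 5, 5, 6, 16, 18, 19, 20], requiring 5 comparisons. The merge step runs in O(n) time where n is the total number of elements.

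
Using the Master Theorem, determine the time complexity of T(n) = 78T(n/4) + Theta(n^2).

Master Theorem for T(n) = 78T(n/4) + O(n^2):

a = 78, b = 4, c = 2
log_b(a) = log_4(78) = 3.1427

Case 1: c = 2 < log_4(78) = 3.1427
T(n) = O(n^(log_4 78))

For T(n) = 78T(n/4) + O(n^2): log_4(78) = 3.1427. This is Case 1 of the Master Theorem (c < log_b(a), work dominated by leaves), giving O(n^(log_4 78)).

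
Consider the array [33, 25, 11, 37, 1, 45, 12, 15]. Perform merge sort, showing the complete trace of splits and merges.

Merge sort trace:

Split: [33, 25, 11, 37, 1, 45, 12, 15] -> [33, 25, 11, 37] and [1, 45, 12, 15]
  Split: [33, 25, 11, 37] -> [33, 25] and [11, 37]
    Split: [33, 25] -> [33] and [25]
    Merge: [33] + [25] -> [25, 33]
    Split: [11, 37] -> [11] and [37]
    Merge: [11] + [37] -> [11, 37]
  Merge: [25, 33] + [11, 37] -> [11, 25, 33, 37]
  Split: [1, 45, 12, 15] -> [1, 45] and [12, 15]
    Split: [1, 45] -> [1] and [45]
    Merge: [1] + [45] -> [1, 45]
    Split: [12, 15] -> [12] and [15]
    Merge: [12] + [15] -> [12, 15]
  Merge: [1, 45] + [12, 15] -> [1, 12, 15, 45]
Merge: [11, 25, 33, 37] + [1, 12, 15, 45] -> [1, 11, 12, 15, 25, 33, 37, 45]

Final sorted array: [1, 11, 12, 15, 25, 33, 37, 45]

The merge sort proceeds by recursively splitting the array and merging sorted halves.
After all merges, the sorted array is [1, 11, 12, 15, 25, 33, 37, 45].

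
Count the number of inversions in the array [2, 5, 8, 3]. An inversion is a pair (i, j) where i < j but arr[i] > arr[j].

Finding inversions in [2, 5, 8, 3]:

(1, 3): arr[1]=5 > arr[3]=3
(2, 3): arr[2]=8 > arr[3]=3

Total inversions: 2

The array has 2 inversion(s): (1,3), (2,3). Each pair (i,j) satisfies i < j and arr[i] > arr[j].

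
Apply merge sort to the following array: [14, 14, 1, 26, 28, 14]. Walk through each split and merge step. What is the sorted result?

Merge sort trace:

Split: [14, 14, 1, 26, 28, 14] -> [14, 14, 1] and [26, 28, 14]
  Split: [14, 14, 1] -> [14] and [14, 1]
    Split: [14, 1] -> [14] and [1]
    Merge: [14] + [1] -> [1, 14]
  Merge: [14] + [1, 14] -> [1, 14, 14]
  Split: [26, 28, 14] -> [26] and [28, 14]
    Split: [28, 14] -> [28] and [14]
    Merge: [28] + [14] -> [14, 28]
  Merge: [26] + [14, 28] -> [14, 26, 28]
Merge: [1, 14, 14] + [14, 26, 28] -> [1, 14, 14, 14, 26, 28]

Final sorted array: [1, 14, 14, 14, 26, 28]

The merge sort proceeds by recursively splitting the array and merging sorted halves.
After all merges, the sorted array is [1, 14, 14, 14, 26, 28].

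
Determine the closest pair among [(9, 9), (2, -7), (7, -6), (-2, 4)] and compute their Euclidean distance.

Computing all pairwise distances among 4 points:

d((9, 9), (2, -7)) = 17.4642
d((9, 9), (7, -6)) = 15.1327
d((9, 9), (-2, 4)) = 12.083
d((2, -7), (7, -6)) = 5.099 <-- minimum
d((2, -7), (-2, 4)) = 11.7047
d((7, -6), (-2, 4)) = 13.4536

Closest pair: (2, -7) and (7, -6) with distance 5.099

The closest pair is (2, -7) and (7, -6) with Euclidean distance 5.099. For 4 points, brute-force pairwise comparison is shown above. For large n, the divide-and-conquer algorithm (sort by x, recurse on halves, check the dividing strip) achieves O(n log n).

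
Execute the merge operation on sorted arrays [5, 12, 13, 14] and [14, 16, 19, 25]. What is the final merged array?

Merging process:

Compare 5 vs 14: take 5 from left. Merged: [5]
Compare 12 vs 14: take 12 from left. Merged: [5, 12]
Compare 13 vs 14: take 13 from left. Merged: [5, 12, 13]
Compare 14 vs 14: take 14 from left. Merged: [5, 12, 13, 14]
Append remaining from right: [14, 16, 19, 25]. Merged: [5, 12, 13, 14, 14, 16, 19, 25]

Final merged array: [5, 12, 13, 14, 14, 16, 19, 25]
Total comparisons: 4

The merged array is [5, 12, 13, 14, 14, 16, 19, 25], requiring 4 comparisons. The merge step runs in O(n) time where n is the total number of elements.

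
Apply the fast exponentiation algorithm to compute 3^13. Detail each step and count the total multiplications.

Computing 3^13 by squaring (build up from 3^1; each line after the first costs one multiplication):

3^1 = 3
3^2 = (3^1)^2 = 3^2 = 9
3^3 = 3 * 3^2 = 3 * 9 = 27
3^6 = (3^3)^2 = 27^2 = 729
3^12 = (3^6)^2 = 729^2 = 531441
3^13 = 3 * 3^12 = 3 * 531441 = 1594323

Result: 1594323
Multiplications needed: 5 (5 lines after 3^1)

3^13 = 1594323. Using exponentiation by squaring, this requires 5 multiplications. The key idea: if the exponent is even, square the half-power; if odd, multiply by the base once.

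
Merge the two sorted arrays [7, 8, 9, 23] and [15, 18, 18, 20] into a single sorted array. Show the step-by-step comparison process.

Merging process:

Compare 7 vs 15: take 7 from left. Merged: [7]
Compare 8 vs 15: take 8 from left. Merged: [7, 8]
Compare 9 vs 15: take 9 from left. Merged: [7, 8, 9]
Compare 23 vs 15: take 15 from right. Merged: [7, 8, 9, 15]
Compare 23 vs 18: take 18 from right. Merged: [7, 8, 9, 15, 18]
Compare 23 vs 18: take 18 from right. Merged: [7, 8, 9, 15, 18, 18]
Compare 23 vs 20: take 20 from right. Merged: [7, 8, 9, 15, 18, 18, 20]
Append remaining from left: [23]. Merged: [7, 8, 9, 15, 18, 18, 20, 23]

Final merged array: [7, 8, 9, 15, 18, 18, 20, 23]
Total comparisons: 7

The merged array is [7, 8, 9, 15, 18, 18, 20, 23], requiring 7 comparisons. The merge step runs in O(n) time where n is the total number of elements.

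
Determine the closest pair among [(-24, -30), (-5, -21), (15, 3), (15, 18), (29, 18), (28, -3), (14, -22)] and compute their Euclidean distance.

Computing all pairwise distances among 7 points:

d((-24, -30), (-5, -21)) = 21.0238
d((-24, -30), (15, 3)) = 51.0882
d((-24, -30), (15, 18)) = 61.8466
d((-24, -30), (29, 18)) = 71.5052
d((-24, -30), (28, -3)) = 58.5918
d((-24, -30), (14, -22)) = 38.833
d((-5, -21), (15, 3)) = 31.241
d((-5, -21), (15, 18)) = 43.8292
d((-5, -21), (29, 18)) = 51.7397
d((-5, -21), (28, -3)) = 37.5899
d((-5, -21), (14, -22)) = 19.0263
d((15, 3), (15, 18)) = 15.0
d((15, 3), (29, 18)) = 20.5183
d((15, 3), (28, -3)) = 14.3178
d((15, 3), (14, -22)) = 25.02
d((15, 18), (29, 18)) = 14.0 <-- minimum
d((15, 18), (28, -3)) = 24.6982
d((15, 18), (14, -22)) = 40.0125
d((29, 18), (28, -3)) = 21.0238
d((29, 18), (14, -22)) = 42.72
d((28, -3), (14, -22)) = 23.6008

Closest pair: (15, 18) and (29, 18) with distance 14.0

The closest pair is (15, 18) and (29, 18) with Euclidean distance 14.0. For 7 points, brute-force pairwise comparison is shown above. For large n, the divide-and-conquer algorithm (sort by x, recurse on halves, check the dividing strip) achieves O(n log n).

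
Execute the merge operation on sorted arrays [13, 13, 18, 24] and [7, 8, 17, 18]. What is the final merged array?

Merging process:

Compare 13 vs 7: take 7 from right. Merged: [7]
Compare 13 vs 8: take 8 from right. Merged: [7, 8]
Compare 13 vs 17: take 13 from left. Merged: [7, 8, 13]
Compare 13 vs 17: take 13 from left. Merged: [7, 8, 13, 13]
Compare 18 vs 17: take 17 from right. Merged: [7, 8, 13, 13, 17]
Compare 18 vs 18: take 18 from left. Merged: [7, 8, 13, 13, 17, 18]
Compare 24 vs 18: take 18 from right. Merged: [7, 8, 13, 13, 17, 18, 18]
Append remaining from left: [24]. Merged: [7, 8, 13, 13, 17, 18, 18, 24]

Final merged array: [7, 8, 13, 13, 17, 18, 18, 24]
Total comparisons: 7

The merged array is [7, 8, 13, 13, 17, 18, 18, 24], requiring 7 comparisons. The merge step runs in O(n) time where n is the total number of elements.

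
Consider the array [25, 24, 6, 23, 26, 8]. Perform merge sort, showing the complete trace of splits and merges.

Merge sort trace:

Split: [25, 24, 6, 23, 26, 8] -> [25, 24, 6] and [23, 26, 8]
  Split: [25, 24, 6] -> [25] and [24, 6]
    Split: [24, 6] -> [24] and [6]
    Merge: [24] + [6] -> [6, 24]
  Merge: [25] + [6, 24] -> [6, 24, 25]
  Split: [23, 26, 8] -> [23] and [26, 8]
    Split: [26, 8] -> [26] and [8]
    Merge: [26] + [8] -> [8, 26]
  Merge: [23] + [8, 26] -> [8, 23, 26]
Merge: [6, 24, 25] + [8, 23, 26] -> [6, 8, 23, 24, 25, 26]

Final sorted array: [6, 8, 23, 24, 25, 26]

The merge sort proceeds by recursively splitting the array and merging sorted halves.
After all merges, the sorted array is [6, 8, 23, 24, 25, 26].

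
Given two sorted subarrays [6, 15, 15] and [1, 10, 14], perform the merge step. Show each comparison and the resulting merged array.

Merging process:

Compare 6 vs 1: take 1 from right. Merged: [1]
Compare 6 vs 10: take 6 from left. Merged: [1, 6]
Compare 15 vs 10: take 10 from right. Merged: [1, 6, 10]
Compare 15 vs 14: take 14 from right. Merged: [1, 6, 10, 14]
Append remaining from left: [15, 15]. Merged: [1, 6, 10, 14, 15, 15]

Final merged array: [1, 6, 10, 14, 15, 15]
Total comparisons: 4

The merged array is [1, 6, 10, 14, 15, 15], requiring 4 comparisons. The merge step runs in O(n) time where n is the total number of elements.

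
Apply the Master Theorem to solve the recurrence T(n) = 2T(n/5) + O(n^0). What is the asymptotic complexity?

Master Theorem for T(n) = 2T(n/5) + O(n^0):

a = 2, b = 5, c = 0
log_b(a) = log_5(2) = 0.4307

Case 1: c = 0 < log_5(2) = 0.4307
T(n) = O(n^(log_5 2))

For T(n) = 2T(n/5) + O(n^0): log_5(2) = 0.4307. This is Case 1 of the Master Theorem (c < log_b(a), work dominated by leaves), giving O(n^(log_5 2)).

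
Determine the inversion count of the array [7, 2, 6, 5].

Finding inversions in [7, 2, 6, 5]:

(0, 1): arr[0]=7 > arr[1]=2
(0, 2): arr[0]=7 > arr[2]=6
(0, 3): arr[0]=7 > arr[3]=5
(2, 3): arr[2]=6 > arr[3]=5

Total inversions: 4

The array has 4 inversion(s): (0,1), (0,2), (0,3), (2,3). Each pair (i,j) satisfies i < j and arr[i] > arr[j].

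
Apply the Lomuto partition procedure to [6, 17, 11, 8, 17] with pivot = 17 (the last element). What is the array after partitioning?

Lomuto partition with pivot = 17:

Initial array: [6, 17, 11, 8, 17]

arr[0]=6 <= 17: swap with position 0, array becomes [6, 17, 11, 8, 17]
arr[1]=17 <= 17: swap with position 1, array becomes [6, 17, 11, 8, 17]
arr[2]=11 <= 17: swap with position 2, array becomes [6, 17, 11, 8, 17]
arr[3]=8 <= 17: swap with position 3, array becomes [6, 17, 11, 8, 17]

Place pivot at position 4: [6, 17, 11, 8, 17]
Pivot position: 4

After partitioning with pivot 17, the array becomes [6, 17, 11, 8, 17]. The pivot is placed at index 4. All elements to the left of the pivot are <= 17, and all elements to the right are > 17.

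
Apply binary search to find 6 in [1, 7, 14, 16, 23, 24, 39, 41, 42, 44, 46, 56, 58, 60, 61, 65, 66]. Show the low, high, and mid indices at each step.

Binary search for 6 in [1, 7, 14, 16, 23, 24, 39, 41, 42, 44, 46, 56, 58, 60, 61, 65, 66]:

lo=0, hi=16, mid=8, arr[mid]=42 -> 42 > 6, search left half
lo=0, hi=7, mid=3, arr[mid]=16 -> 16 > 6, search left half
lo=0, hi=2, mid=1, arr[mid]=7 -> 7 > 6, search left half
lo=0, hi=0, mid=0, arr[mid]=1 -> 1 < 6, search right half
lo=1 > hi=0, target 6 not found

Binary search determines that 6 is not in the array after 4 comparisons. The search space was exhausted without finding the target.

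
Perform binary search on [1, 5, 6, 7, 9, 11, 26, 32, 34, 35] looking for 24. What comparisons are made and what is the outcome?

Binary search for 24 in [1, 5, 6, 7, 9, 11, 26, 32, 34, 35]:

lo=0, hi=9, mid=4, arr[mid]=9 -> 9 < 24, search right half
lo=5, hi=9, mid=7, arr[mid]=32 -> 32 > 24, search left half
lo=5, hi=6, mid=5, arr[mid]=11 -> 11 < 24, search right half
lo=6, hi=6, mid=6, arr[mid]=26 -> 26 > 24, search left half
lo=6 > hi=5, target 24 not found

Binary search determines that 24 is not in the array after 4 comparisons. The search space was exhausted without finding the target.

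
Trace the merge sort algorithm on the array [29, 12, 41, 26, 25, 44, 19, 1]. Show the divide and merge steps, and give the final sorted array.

Merge sort trace:

Split: [29, 12, 41, 26, 25, 44, 19, 1] -> [29, 12, 41, 26] and [25, 44, 19, 1]
  Split: [29, 12, 41, 26] -> [29, 12] and [41, 26]
    Split: [29, 12] -> [29] and [12]
    Merge: [29] + [12] -> [12, 29]
    Split: [41, 26] -> [41] and [26]
    Merge: [41] + [26] -> [26, 41]
  Merge: [12, 29] + [26, 41] -> [12, 26, 29, 41]
  Split: [25, 44, 19, 1] -> [25, 44] and [19, 1]
    Split: [25, 44] -> [25] and [44]
    Merge: [25] + [44] -> [25, 44]
    Split: [19, 1] -> [19] and [1]
    Merge: [19] + [1] -> [1, 19]
  Merge: [25, 44] + [1, 19] -> [1, 19, 25, 44]
Merge: [12, 26, 29, 41] + [1, 19, 25, 44] -> [1, 12, 19, 25, 26, 29, 41, 44]

Final sorted array: [1, 12, 19, 25, 26, 29, 41, 44]

The merge sort proceeds by recursively splitting the array and merging sorted halves.
After all merges, the sorted array is [1, 12, 19, 25, 26, 29, 41, 44].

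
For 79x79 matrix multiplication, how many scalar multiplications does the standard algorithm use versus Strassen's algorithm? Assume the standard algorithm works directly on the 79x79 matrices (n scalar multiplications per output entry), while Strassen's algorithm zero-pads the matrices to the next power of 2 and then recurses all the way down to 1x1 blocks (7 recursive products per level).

Matrix multiplication for 79x79 matrices:

Strassen's algorithm requires power-of-2 dimensions. Pad 79x79 to 128x128 (next power of 2).

Standard algorithm: 79^3 = 493039 multiplications
Strassen's algorithm: 7^(log2(128)) = 7^7 = 823543 multiplications
Difference: 493039 - 823543 = -330504 (Strassen uses MORE here due to padding overhead — for small or just-over-power-of-2 n, padding can outweigh the per-level savings)

Standard: 493039 multiplications (79^3). Strassen: 823543 multiplications (7^7, after padding to 128x128). Strassen reduces 8 recursive multiplications to 7 at each level.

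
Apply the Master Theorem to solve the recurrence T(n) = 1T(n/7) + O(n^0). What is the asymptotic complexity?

Master Theorem for T(n) = 1T(n/7) + O(n^0):

a = 1, b = 7, c = 0
log_b(a) = log_7(1) = 0.0000

Case 2: c = 0 = log_7(1) = 0.0000
T(n) = O(n^0 log n) = O(log n)

For T(n) = 1T(n/7) + O(n^0): log_7(1) = 0.0000. This is Case 2 of the Master Theorem (c = log_b(a), equal work at all levels), giving O(log n).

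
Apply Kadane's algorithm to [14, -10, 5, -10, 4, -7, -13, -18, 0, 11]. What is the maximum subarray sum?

Using Kadane's algorithm on [14, -10, 5, -10, 4, -7, -13, -18, 0, 11]:

Scanning through the array:
Position 1 (value -10): max_ending_here = 4, max_so_far = 14
Position 2 (value 5): max_ending_here = 9, max_so_far = 14
Position 3 (value -10): max_ending_here = -1, max_so_far = 14
Position 4 (value 4): max_ending_here = 4, max_so_far = 14
Position 5 (value -7): max_ending_here = -3, max_so_far = 14
Position 6 (value -13): max_ending_here = -13, max_so_far = 14
Position 7 (value -18): max_ending_here = -18, max_so_far = 14
Position 8 (value 0): max_ending_here = 0, max_so_far = 14
Position 9 (value 11): max_ending_here = 11, max_so_far = 14

Maximum subarray: [14]
Maximum sum: 14

The maximum subarray is [14] with sum 14. This subarray runs from index 0 to index 0.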